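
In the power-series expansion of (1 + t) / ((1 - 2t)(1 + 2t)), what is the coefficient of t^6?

Partial fractions give a closed form: a_n = (3/4)·2^n + (1/4)·(-2)^n.
At n = 6: a_6 = 64.

64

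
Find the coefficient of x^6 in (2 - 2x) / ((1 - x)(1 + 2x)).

Partial fractions give a closed form: a_n = (2)·(-2)^n.
At n = 6: a_6 = 128.

128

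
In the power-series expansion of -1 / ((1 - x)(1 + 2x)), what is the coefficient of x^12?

The denominator gives the recurrence a_n = −a_(n−1) + 2a_(n−2) for n ≥ 2; the numerator fixes a_0 = -1, a_1 = 1.
Iterating: -1, 1, -3, 5, -11, 21, -43, 85, -171, 341, -683, 1365, -2731, so a_12 = -2731.

-2731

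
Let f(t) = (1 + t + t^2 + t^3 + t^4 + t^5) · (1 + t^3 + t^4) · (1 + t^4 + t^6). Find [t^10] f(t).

(1 + t + t^2 + t^3 + t^4 + t^5) has coefficients 1,1,1,1,1,1 for degrees 0…5.
(1 + t^3 + t^4) has coefficients 1,0,0,1,1,0,0,0,0,0,0 for degrees 0…10.
Finally multiplying by (1 + t^4 + t^6), the product of all factors after the first has coefficients 1,0,0,1,2,0,1,1,1,1,1 for degrees 0…10.
[t^10] = 1·1 + 1·1 + 1·1 + 1·1 + 1·1 + 1·0 = 5.

5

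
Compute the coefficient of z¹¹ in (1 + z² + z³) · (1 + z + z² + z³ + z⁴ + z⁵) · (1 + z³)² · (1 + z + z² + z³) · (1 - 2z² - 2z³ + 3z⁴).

-18

(1 + z² + z³) has coefficients 1,0,1,1 for degrees 0…3.
(1 + z + z² + z³ + z⁴ + z⁵) has coefficients 1,1,1,1,1,1,0,0,0,0,0,0 for degrees 0…11.
Multiplying by (1 + z³)² gives running coefficients 1,1,1,3,3,3,3,3,3,1,1,1 for degrees 0…11.
Multiplying by (1 + z + z² + z³) gives running coefficients 1,2,3,6,8,10,12,12,12,10,8,6 for degrees 0…11.
Finally multiplying by (1 - 2z² - 2z³ + 3z⁴), the product of all factors after the first has coefficients 1,2,1,0,1,-2,-7,-6,-8,-8,-4,-2 for degrees 0…11.
[z¹¹] = 1·(-2) + 1·(-8) + 1·(-8) = -18.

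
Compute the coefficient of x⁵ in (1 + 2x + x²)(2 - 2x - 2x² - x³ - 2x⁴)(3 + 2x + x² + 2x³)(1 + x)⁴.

(1 + 2x + x²) has coefficients 1,2,1 for degrees 0…2.
(2 - 2x - 2x² - x³ - 2x⁴) has coefficients 2,-2,-2,-1,-2,0 for degrees 0…5.
Multiplying by (3 + 2x + x² + 2x³) gives running coefficients 6,-2,-8,-5,-14,-9 for degrees 0…5.
Finally multiplying by (1 + x)⁴, the product of all factors after the first has coefficients 6,22,20,-25,-84,-129 for degrees 0…5.
[x⁵] = 1·(-129) + 2·(-84) + 1·(-25) = -322.

-322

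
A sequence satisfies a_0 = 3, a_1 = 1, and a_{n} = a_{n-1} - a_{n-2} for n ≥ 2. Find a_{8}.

The ordinary generating function has denominator 1 - t + t^2.
Iterating the recurrence: a_0,…,a_{8} = 3, 1, -2, -3, -1, 2, 3, 1, -2.

-2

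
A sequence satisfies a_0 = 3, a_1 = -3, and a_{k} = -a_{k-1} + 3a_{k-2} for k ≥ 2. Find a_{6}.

The ordinary generating function has denominator 1 + z - 3z^2.
Iterating the recurrence: a_0,…,a_{6} = 3, -3, 12, -21, 57, -120, 291.

291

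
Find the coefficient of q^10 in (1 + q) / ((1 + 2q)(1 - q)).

Partial fractions give a closed form: a_n = (1/3)·(-2)^n + (2/3)·1^n.
At n = 10: a_10 = 342.

342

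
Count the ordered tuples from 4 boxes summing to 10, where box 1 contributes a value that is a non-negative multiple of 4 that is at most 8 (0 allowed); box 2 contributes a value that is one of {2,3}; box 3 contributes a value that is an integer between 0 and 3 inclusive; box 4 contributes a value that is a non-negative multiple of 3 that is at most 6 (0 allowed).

6

The generating function for the choices is (1 + y^4 + y^8)·(y^2 + y^3)·(1 + y + y^2 + y^3)·(1 + y^3 + y^6); the count is [y^10].
(1 + y^4 + y^8) has coefficients 1,0,0,0,1,0,0,0,1 for degrees 0…8.
(y^2 + y^3) has coefficients 0,0,1,1,0,0,0,0,0,0,0 for degrees 0…10.
Multiplying by (1 + y + y^2 + y^3) gives running coefficients 0,0,1,2,2,2,1,0,0,0,0 for degrees 0…10.
Finally multiplying by (1 + y^3 + y^6), the product of all factors after the first has coefficients 0,0,1,2,2,3,3,2,3,3,2 for degrees 0…10.
[y^10] = 1·2 + 1·3 + 1·1 = 6.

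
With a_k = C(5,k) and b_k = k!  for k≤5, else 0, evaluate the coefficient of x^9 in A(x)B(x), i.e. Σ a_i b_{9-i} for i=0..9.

Write out a_i and b_{9-i} for i = 0,…,9 and sum the products.
Σ = 1·0 + 5·0 + 10·0 + 10·0 + 5·120 + 1·24 + 0·6 + 0·2 + 0·1 + 0·1 = 624.

624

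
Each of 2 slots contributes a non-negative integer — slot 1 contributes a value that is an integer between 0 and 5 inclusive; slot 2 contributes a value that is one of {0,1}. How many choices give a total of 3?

2

The generating function for the choices is (1 + t + t^2 + t^3 + t^4 + t^5)·(1 + t); the count is [t^3].
(1 + t + t^2 + t^3 + t^4 + t^5) has coefficients 1,1,1,1 for degrees 0…3.
(1 + t) has coefficients 1,1,0,0 for degrees 0…3.
[t^3] = 1·0 + 1·0 + 1·1 + 1·1 = 2.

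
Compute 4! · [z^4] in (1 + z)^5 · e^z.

501

The EGF product rule gives c_4 = Σ_{k_1+k_2=4} C(4; k_1,k_2) · ∏ g_i(k_i), where (1+z)^5 gives the falling factorial (5)_k; e^z gives (1)^k.
g_1(k) for k = 0…4: 1, 5, 20, 60, 120.
g_2(k) for k = 0…4: 1, 1, 1, 1, 1.
c_4 = Σ_k C(4,k)·g_1(k)·g_2(4−k) = 1·1·1 + 4·5·1 + 6·20·1 + 4·60·1 + 1·120·1 = 1 + 20 + 120 + 240 + 120 = 501.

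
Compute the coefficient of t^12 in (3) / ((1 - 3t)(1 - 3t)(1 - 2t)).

The denominator gives the recurrence a_n = 8a_(n−1) − 21a_(n−2) + 18a_(n−3) for n ≥ 3; the numerator fixes a_0 = 3, a_1 = 24, a_2 = 129.
Iterating: 3, 24, 129, 582, 2379, 9132, 33573, 119634, 416415, 1423320, 4795257, 15967806, 52661811, so a_12 = 52661811.

52661811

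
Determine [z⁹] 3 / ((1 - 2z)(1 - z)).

3069

Partial fractions give a closed form: a_n = (6)·2^n + (-3)·1^n.
At n = 9: a_9 = 3069.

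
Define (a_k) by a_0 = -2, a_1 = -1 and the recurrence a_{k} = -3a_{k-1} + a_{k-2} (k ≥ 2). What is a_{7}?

-469

The ordinary generating function has denominator 1 + 3z - z^2.
Iterating the recurrence: a_0,…,a_{7} = -2, -1, 1, -4, 13, -43, 142, -469.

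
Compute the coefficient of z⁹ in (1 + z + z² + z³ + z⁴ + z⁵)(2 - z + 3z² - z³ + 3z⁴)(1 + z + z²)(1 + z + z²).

(1 + z + z² + z³ + z⁴ + z⁵) has coefficients 1,1,1,1,1,1 for degrees 0…5.
(2 - z + 3z² - z³ + 3z⁴) has coefficients 2,-1,3,-1,3,0,0,0,0,0 for degrees 0…9.
Multiplying by (1 + z + z²) gives running coefficients 2,1,4,1,5,2,3,0,0,0 for degrees 0…9.
Finally multiplying by (1 + z + z²), the product of all factors after the first has coefficients 2,3,7,6,10,8,10,5,3,0 for degrees 0…9.
[z⁹] = 1·0 + 1·3 + 1·5 + 1·10 + 1·8 + 1·10 = 36.

36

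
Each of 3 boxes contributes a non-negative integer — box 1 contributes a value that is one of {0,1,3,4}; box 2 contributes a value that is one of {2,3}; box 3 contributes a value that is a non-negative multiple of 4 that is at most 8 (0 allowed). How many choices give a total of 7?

3

The generating function for the choices is (1 + q + q³ + q⁴)·(q² + q³)·(1 + q⁴ + q⁸); the count is [q⁷].
(1 + q + q³ + q⁴) has coefficients 1,1,0,1,1 for degrees 0…4.
(q² + q³) has coefficients 0,0,1,1,0,0,0,0 for degrees 0…7.
Finally multiplying by (1 + q⁴ + q⁸), the product of all factors after the first has coefficients 0,0,1,1,0,0,1,1 for degrees 0…7.
[q⁷] = 1·1 + 1·1 + 1·0 + 1·1 = 3.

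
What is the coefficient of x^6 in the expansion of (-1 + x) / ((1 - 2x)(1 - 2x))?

The denominator gives the recurrence a_n = 4a_(n−1) − 4a_(n−2) for n ≥ 2; the numerator fixes a_0 = -1, a_1 = -3.
Iterating: -1, -3, -8, -20, -48, -112, -256, so a_6 = -256.

-256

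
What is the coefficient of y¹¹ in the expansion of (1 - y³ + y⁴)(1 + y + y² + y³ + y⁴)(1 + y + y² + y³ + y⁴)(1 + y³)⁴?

39

(1 - y³ + y⁴) has coefficients 1,0,0,-1,1 for degrees 0…4.
(1 + y + y² + y³ + y⁴) has coefficients 1,1,1,1,1,0,0,0,0,0,0,0 for degrees 0…11.
Multiplying by (1 + y + y² + y³ + y⁴) gives running coefficients 1,2,3,4,5,4,3,2,1,0,0,0 for degrees 0…11.
Finally multiplying by (1 + y³)⁴, the product of all factors after the first has coefficients 1,2,3,8,13,16,25,34,35,40,46,40 for degrees 0…11.
[y¹¹] = 1·40 − 1·35 + 1·34 = 39.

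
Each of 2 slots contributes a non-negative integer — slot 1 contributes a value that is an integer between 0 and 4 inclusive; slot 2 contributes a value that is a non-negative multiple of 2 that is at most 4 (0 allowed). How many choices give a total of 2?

The generating function for the choices is (1 + x + x^2 + x^3 + x^4)·(1 + x^2 + x^4); the count is [x^2].
(1 + x + x^2 + x^3 + x^4) has coefficients 1,1,1 for degrees 0…2.
(1 + x^2 + x^4) has coefficients 1,0,1 for degrees 0…2.
[x^2] = 1·1 + 1·0 + 1·1 = 2.

2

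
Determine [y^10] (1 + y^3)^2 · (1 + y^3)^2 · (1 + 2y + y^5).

(1 + y^3)^2 has coefficients 1,0,0,2,0,0,1 for degrees 0…6.
(1 + y^3)^2 has coefficients 1,0,0,2,0,0,1,0,0,0,0 for degrees 0…10.
Finally multiplying by (1 + 2y + y^5), the product of all factors after the first has coefficients 1,2,0,2,4,1,1,2,2,0,0 for degrees 0…10.
[y^10] = 1·0 + 2·2 + 1·4 = 8.

8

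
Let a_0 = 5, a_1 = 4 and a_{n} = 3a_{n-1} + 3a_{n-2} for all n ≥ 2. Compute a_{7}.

19548

The ordinary generating function has denominator 1 - 3y - 3y^2.
Iterating the recurrence: a_0,…,a_{7} = 5, 4, 27, 93, 360, 1359, 5157, 19548.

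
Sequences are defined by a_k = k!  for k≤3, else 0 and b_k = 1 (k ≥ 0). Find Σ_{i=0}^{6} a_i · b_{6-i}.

This is [x^6] in the product of the two ordinary generating functions.
Σ = 1·1 + 1·1 + 2·1 + 6·1 + 0·1 + 0·1 + 0·1 = 10.

10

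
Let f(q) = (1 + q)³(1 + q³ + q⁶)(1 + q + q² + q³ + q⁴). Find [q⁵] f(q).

(1 + q)³ has coefficients 1,3,3,1 for degrees 0…3.
(1 + q³ + q⁶) has coefficients 1,0,0,1,0,0 for degrees 0…5.
Finally multiplying by (1 + q + q² + q³ + q⁴), the product of all factors after the first has coefficients 1,1,1,2,2,1 for degrees 0…5.
[q⁵] = 1·1 + 3·2 + 3·2 + 1·1 = 14.

14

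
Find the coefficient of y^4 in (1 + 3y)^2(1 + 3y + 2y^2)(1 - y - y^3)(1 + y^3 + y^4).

(1 + 3y)^2 has coefficients 1,6,9 for degrees 0…2.
(1 + 3y + 2y^2) has coefficients 1,3,2,0,0 for degrees 0…4.
Multiplying by (1 - y - y^3) gives running coefficients 1,2,-1,-3,-3 for degrees 0…4.
Finally multiplying by (1 + y^3 + y^4), the product of all factors after the first has coefficients 1,2,-1,-2,0 for degrees 0…4.
[y^4] = 1·0 + 6·(-2) + 9·(-1) = -21.

-21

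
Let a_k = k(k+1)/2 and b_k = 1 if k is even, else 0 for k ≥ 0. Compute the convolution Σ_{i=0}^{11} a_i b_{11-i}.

161

The convolution is the t^11 coefficient of A(t)B(t).
Σ = 0·0 + 1·1 + 3·0 + 6·1 + 10·0 + 15·1 + 21·0 + 28·1 + 36·0 + 45·1 + 55·0 + 66·1 = 161.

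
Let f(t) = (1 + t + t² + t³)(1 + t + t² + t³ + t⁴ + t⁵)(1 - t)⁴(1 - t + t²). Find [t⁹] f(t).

(1 + t + t² + t³) has coefficients 1,1,1,1 for degrees 0…3.
(1 + t + t² + t³ + t⁴ + t⁵) has coefficients 1,1,1,1,1,1,0,0,0,0 for degrees 0…9.
Multiplying by (1 - t)⁴ gives running coefficients 1,-3,3,-1,0,0,-1,3,-3,1 for degrees 0…9.
Finally multiplying by (1 - t + t²), the product of all factors after the first has coefficients 1,-4,7,-7,4,-1,-1,4,-7,7 for degrees 0…9.
[t⁹] = 1·7 + 1·(-7) + 1·4 + 1·(-1) = 3.

3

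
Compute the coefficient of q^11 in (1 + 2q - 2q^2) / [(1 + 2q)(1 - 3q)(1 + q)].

115964

Partial fractions give a closed form: a_n = (-2/5)·(-2)^n + (13/20)·3^n + (3/4)·(-1)^n.
At n = 11: a_11 = 115964.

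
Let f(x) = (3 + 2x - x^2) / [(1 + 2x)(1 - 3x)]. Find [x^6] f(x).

1600

The denominator gives the recurrence a_n = a_(n−1) + 6a_(n−2) for n ≥ 3; the numerator fixes a_0 = 3, a_1 = 5, a_2 = 22.
Iterating: 3, 5, 22, 52, 184, 496, 1600, so a_6 = 1600.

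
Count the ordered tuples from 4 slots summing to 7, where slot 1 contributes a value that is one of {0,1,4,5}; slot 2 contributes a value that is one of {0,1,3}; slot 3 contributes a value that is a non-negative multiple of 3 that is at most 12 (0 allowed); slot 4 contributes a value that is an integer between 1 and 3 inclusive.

The generating function for the choices is (1 + x + x^4 + x^5)·(1 + x + x^3)·(1 + x^3 + x^6 + x^9 + x^12)·(x + x^2 + x^3); the count is [x^7].
(1 + x + x^4 + x^5) has coefficients 1,1,0,0,1,1 for degrees 0…5.
(1 + x + x^3) has coefficients 1,1,0,1,0,0,0,0 for degrees 0…7.
Multiplying by (1 + x^3 + x^6 + x^9 + x^12) gives running coefficients 1,1,0,2,1,0,2,1 for degrees 0…7.
Finally multiplying by (x + x^2 + x^3), the product of all factors after the first has coefficients 0,1,2,2,3,3,3,3 for degrees 0…7.
[x^7] = 1·3 + 1·3 + 1·2 + 1·2 = 10.

10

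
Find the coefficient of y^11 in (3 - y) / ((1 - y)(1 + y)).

-1

The denominator gives the recurrence a_n = a_(n−2) for n ≥ 2; the numerator fixes a_0 = 3, a_1 = -1.
Iterating: 3, -1, 3, -1, 3, -1, 3, -1, 3, -1, 3, -1, so a_11 = -1.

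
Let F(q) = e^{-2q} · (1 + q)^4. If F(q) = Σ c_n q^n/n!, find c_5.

The EGF product rule gives c_5 = Σ_{k_1+k_2=5} C(5; k_1,k_2) · ∏ g_i(k_i), where e^{-2q} gives (-2)^k; (1+q)^4 gives the falling factorial (4)_k.
g_1(k) for k = 0…5: 1, -2, 4, -8, 16, -32.
g_2(k) for k = 0…5: 1, 4, 12, 24, 24, 0.
c_5 = Σ_k C(5,k)·g_1(k)·g_2(5−k) = 5·(-2)·24 + 10·4·24 + 10·(-8)·12 + 5·16·4 + 1·(-32)·1 = −240 + 960 − 960 + 320 − 32 = 48.

48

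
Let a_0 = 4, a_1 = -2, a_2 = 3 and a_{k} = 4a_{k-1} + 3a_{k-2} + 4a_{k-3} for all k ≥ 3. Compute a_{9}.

The ordinary generating function has denominator 1 - 4q - 3q^2 - 4q^3.
Iterating the recurrence: a_0,…,a_{9} = 4, -2, 3, 22, 89, 434, 2091, 10022, 48097, 230818.

230818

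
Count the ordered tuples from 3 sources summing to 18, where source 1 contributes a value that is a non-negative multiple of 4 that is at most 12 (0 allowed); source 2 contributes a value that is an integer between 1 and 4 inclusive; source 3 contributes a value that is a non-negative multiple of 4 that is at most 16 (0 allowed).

The generating function for the choices is (1 + y^4 + y^8 + y^12)·(y + y^2 + y^3 + y^4)·(1 + y^4 + y^8 + y^12 + y^16); the count is [y^18].
(1 + y^4 + y^8 + y^12) has coefficients 1,0,0,0,1,0,0,0,1,0,0,0,1 for degrees 0…12.
(y + y^2 + y^3 + y^4) has coefficients 0,1,1,1,1,0,0,0,0,0,0,0,0,0,0,0,0,0,0 for degrees 0…18.
Finally multiplying by (1 + y^4 + y^8 + y^12 + y^16), the product of all factors after the first has coefficients 0,1,1,1,1,1,1,1,1,1,1,1,1,1,1,1,1,1,1 for degrees 0…18.
[y^18] = 1·1 + 1·1 + 1·1 + 1·1 = 4.

4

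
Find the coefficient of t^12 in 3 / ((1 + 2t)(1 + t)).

The denominator gives the recurrence a_n = −3a_(n−1) − 2a_(n−2) for n ≥ 2; the numerator fixes a_0 = 3, a_1 = -9.
Iterating: 3, -9, 21, -45, 93, -189, 381, -765, 1533, -3069, 6141, -12285, 24573, so a_12 = 24573.

24573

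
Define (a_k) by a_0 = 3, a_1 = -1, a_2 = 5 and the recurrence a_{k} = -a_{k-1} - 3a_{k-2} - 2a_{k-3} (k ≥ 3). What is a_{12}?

148

The ordinary generating function has denominator 1 + z + 3z^2 + 2z^3.
Iterating the recurrence: a_0,…,a_{12} = 3, -1, 5, -8, -5, 19, 12, -59, -15, 168, -5, -469, 148.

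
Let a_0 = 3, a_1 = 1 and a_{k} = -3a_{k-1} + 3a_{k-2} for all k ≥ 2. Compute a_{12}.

2644083

The ordinary generating function has denominator 1 + 3x - 3x^2.
Iterating the recurrence: a_0,…,a_{12} = 3, 1, 6, -15, 63, -234, 891, -3375, 12798, -48519, 183951, -697410, 2644083.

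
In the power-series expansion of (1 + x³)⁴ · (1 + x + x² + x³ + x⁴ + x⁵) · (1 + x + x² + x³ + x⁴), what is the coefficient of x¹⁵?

(1 + x³)⁴ has coefficients 1,0,0,4,0,0,6,0,0,4,0,0,1 for degrees 0…12.
(1 + x + x² + x³ + x⁴ + x⁵) has coefficients 1,1,1,1,1,1,0,0,0,0,0,0,0,0,0,0 for degrees 0…15.
Finally multiplying by (1 + x + x² + x³ + x⁴), the product of all factors after the first has coefficients 1,2,3,4,5,5,4,3,2,1,0,0,0,0,0,0 for degrees 0…15.
[x¹⁵] = 1·0 + 4·0 + 6·1 + 4·4 + 1·4 = 26.

26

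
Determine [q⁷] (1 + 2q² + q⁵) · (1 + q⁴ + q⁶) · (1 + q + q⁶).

3

(1 + 2q² + q⁵) has coefficients 1,0,2,0,0,1 for degrees 0…5.
(1 + q⁴ + q⁶) has coefficients 1,0,0,0,1,0,1,0 for degrees 0…7.
Finally multiplying by (1 + q + q⁶), the product of all factors after the first has coefficients 1,1,0,0,1,1,2,1 for degrees 0…7.
[q⁷] = 1·1 + 2·1 + 1·0 = 3.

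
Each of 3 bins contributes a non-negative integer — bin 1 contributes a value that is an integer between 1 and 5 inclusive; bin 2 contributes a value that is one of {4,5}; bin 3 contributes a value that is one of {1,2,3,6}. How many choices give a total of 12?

5

The generating function for the choices is (q + q² + q³ + q⁴ + q⁵)·(q⁴ + q⁵)·(q + q² + q³ + q⁶); the count is [q¹²].
(q + q² + q³ + q⁴ + q⁵) has coefficients 0,1,1,1,1,1 for degrees 0…5.
(q⁴ + q⁵) has coefficients 0,0,0,0,1,1,0,0,0,0,0,0,0 for degrees 0…12.
Finally multiplying by (q + q² + q³ + q⁶), the product of all factors after the first has coefficients 0,0,0,0,0,1,2,2,1,0,1,1,0 for degrees 0…12.
[q¹²] = 1·1 + 1·1 + 1·0 + 1·1 + 1·2 = 5.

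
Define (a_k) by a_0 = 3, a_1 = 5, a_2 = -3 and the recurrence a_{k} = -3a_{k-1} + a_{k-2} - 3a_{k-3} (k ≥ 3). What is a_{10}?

The ordinary generating function has denominator 1 + 3y - y^2 + 3y^3.
Iterating the recurrence: a_0,…,a_{10} = 3, 5, -3, 5, -33, 113, -387, 1373, -4845, 17069, -60171.

-60171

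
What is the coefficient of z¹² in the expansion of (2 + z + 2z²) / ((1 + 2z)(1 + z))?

16381

The denominator gives the recurrence a_n = −3a_(n−1) − 2a_(n−2) for n ≥ 3; the numerator fixes a_0 = 2, a_1 = -5, a_2 = 13.
Iterating: 2, -5, 13, -29, 61, -125, 253, -509, 1021, -2045, 4093, -8189, 16381, so a_12 = 16381.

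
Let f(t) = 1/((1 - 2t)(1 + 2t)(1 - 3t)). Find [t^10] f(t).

Partial fractions give a closed form: a_n = (-1)·2^n + (1/5)·(-2)^n + (9/5)·3^n.
At n = 10: a_10 = 105469.

105469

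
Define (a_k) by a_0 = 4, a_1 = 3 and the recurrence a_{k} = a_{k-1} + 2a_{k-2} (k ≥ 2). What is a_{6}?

151

The ordinary generating function has denominator 1 - t - 2t^2.
Iterating the recurrence: a_0,…,a_{6} = 4, 3, 11, 17, 39, 73, 151.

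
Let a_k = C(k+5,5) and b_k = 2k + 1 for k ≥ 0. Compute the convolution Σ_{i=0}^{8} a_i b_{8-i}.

This is [x^8] in the product of the two ordinary generating functions.
Σ = 1·17 + 6·15 + 21·13 + 56·11 + 126·9 + 252·7 + 462·5 + 792·3 + 1287·1 = 9867.

9867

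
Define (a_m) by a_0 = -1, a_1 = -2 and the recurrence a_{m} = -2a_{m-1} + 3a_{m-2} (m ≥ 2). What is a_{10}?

14761

The ordinary generating function has denominator 1 + 2z - 3z^2.
Iterating the recurrence: a_0,…,a_{10} = -1, -2, 1, -8, 19, -62, 181, -548, 1639, -4922, 14761.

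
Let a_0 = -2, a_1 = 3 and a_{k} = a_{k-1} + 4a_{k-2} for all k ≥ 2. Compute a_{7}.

23

The ordinary generating function has denominator 1 - y - 4y^2.
Iterating the recurrence: a_0,…,a_{7} = -2, 3, -5, 7, -13, 15, -37, 23.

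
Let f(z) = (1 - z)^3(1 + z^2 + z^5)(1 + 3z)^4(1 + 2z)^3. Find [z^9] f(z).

534

(1 - z)^3 has coefficients 1,-3,3,-1 for degrees 0…3.
(1 + z^2 + z^5) has coefficients 1,0,1,0,0,1,0,0,0,0 for degrees 0…9.
Multiplying by (1 + 3z)^4 gives running coefficients 1,12,55,120,135,109,93,54,108,81 for degrees 0…9.
Finally multiplying by (1 + 2z)^3, the product of all factors after the first has coefficients 1,18,139,602,1611,2799,3327,3000,2420,2121 for degrees 0…9.
[z^9] = 1·2121 − 3·2420 + 3·3000 − 1·3327 = 534.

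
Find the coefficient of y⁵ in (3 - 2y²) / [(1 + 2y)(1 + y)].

The denominator gives the recurrence a_n = −3a_(n−1) − 2a_(n−2) for n ≥ 3; the numerator fixes a_0 = 3, a_1 = -9, a_2 = 19.
Iterating: 3, -9, 19, -39, 79, -159, so a_5 = -159.

-159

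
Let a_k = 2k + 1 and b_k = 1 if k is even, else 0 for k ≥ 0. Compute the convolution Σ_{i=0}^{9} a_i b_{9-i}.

55

Write out a_i and b_{9-i} for i = 0,…,9 and sum the products.
Σ = 1·0 + 3·1 + 5·0 + 7·1 + 9·0 + 11·1 + 13·0 + 15·1 + 17·0 + 19·1 = 55.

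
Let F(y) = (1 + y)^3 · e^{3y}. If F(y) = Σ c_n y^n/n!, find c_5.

3618

The EGF product rule gives c_5 = Σ_{k_1+k_2=5} C(5; k_1,k_2) · ∏ g_i(k_i), where (1+y)^3 gives the falling factorial (3)_k; e^{3y} gives (3)^k.
g_1(k) for k = 0…5: 1, 3, 6, 6, 0, 0.
g_2(k) for k = 0…5: 1, 3, 9, 27, 81, 243.
c_5 = Σ_k C(5,k)·g_1(k)·g_2(5−k) = 1·1·243 + 5·3·81 + 10·6·27 + 10·6·9 = 243 + 1215 + 1620 + 540 = 3618.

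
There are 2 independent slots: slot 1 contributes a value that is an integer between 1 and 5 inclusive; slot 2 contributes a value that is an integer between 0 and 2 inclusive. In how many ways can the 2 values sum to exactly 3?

3

The generating function for the choices is (t + t² + t³ + t⁴ + t⁵)·(1 + t + t²); the count is [t³].
(t + t² + t³ + t⁴ + t⁵) has coefficients 0,1,1,1 for degrees 0…3.
(1 + t + t²) has coefficients 1,1,1,0 for degrees 0…3.
[t³] = 1·1 + 1·1 + 1·1 = 3.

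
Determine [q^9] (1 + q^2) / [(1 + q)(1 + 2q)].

The denominator gives the recurrence a_n = −3a_(n−1) − 2a_(n−2) for n ≥ 3; the numerator fixes a_0 = 1, a_1 = -3, a_2 = 8.
Iterating: 1, -3, 8, -18, 38, -78, 158, -318, 638, -1278, so a_9 = -1278.

-1278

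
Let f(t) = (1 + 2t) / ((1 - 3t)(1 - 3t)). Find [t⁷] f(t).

27702

The denominator gives the recurrence a_n = 6a_(n−1) − 9a_(n−2) for n ≥ 2; the numerator fixes a_0 = 1, a_1 = 8.
Iterating: 1, 8, 39, 162, 621, 2268, 8019, 27702, so a_7 = 27702.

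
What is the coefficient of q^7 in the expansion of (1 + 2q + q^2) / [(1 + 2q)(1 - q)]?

-20

The denominator gives the recurrence a_n = −a_(n−1) + 2a_(n−2) for n ≥ 3; the numerator fixes a_0 = 1, a_1 = 1, a_2 = 2.
Iterating: 1, 1, 2, 0, 4, -4, 12, -20, so a_7 = -20.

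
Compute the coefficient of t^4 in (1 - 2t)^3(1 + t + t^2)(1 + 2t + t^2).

(1 - 2t)^3 has coefficients 1,-6,12,-8 for degrees 0…3.
(1 + t + t^2) has coefficients 1,1,1,0,0 for degrees 0…4.
Finally multiplying by (1 + 2t + t^2), the product of all factors after the first has coefficients 1,3,4,3,1 for degrees 0…4.
[t^4] = 1·1 − 6·3 + 12·4 − 8·3 = 7.

7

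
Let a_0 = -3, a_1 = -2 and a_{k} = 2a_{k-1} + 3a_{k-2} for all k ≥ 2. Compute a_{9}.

-24602

The ordinary generating function has denominator 1 - 2y - 3y^2.
Iterating the recurrence: a_0,…,a_{9} = -3, -2, -13, -32, -103, -302, -913, -2732, -8203, -24602.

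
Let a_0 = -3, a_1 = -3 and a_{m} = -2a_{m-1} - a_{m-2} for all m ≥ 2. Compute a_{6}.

The ordinary generating function has denominator 1 + 2t + t^2.
Iterating the recurrence: a_0,…,a_{6} = -3, -3, 9, -15, 21, -27, 33.

33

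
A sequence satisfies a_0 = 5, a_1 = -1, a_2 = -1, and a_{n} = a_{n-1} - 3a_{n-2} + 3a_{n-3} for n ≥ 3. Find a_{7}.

The ordinary generating function has denominator 1 - t + 3t^2 - 3t^3.
Iterating the recurrence: a_0,…,a_{7} = 5, -1, -1, 17, 17, -37, -37, 125.

125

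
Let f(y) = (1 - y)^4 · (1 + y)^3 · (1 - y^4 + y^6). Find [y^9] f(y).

(1 - y)^4 has coefficients 1,-4,6,-4,1 for degrees 0…4.
(1 + y)^3 has coefficients 1,3,3,1,0,0,0,0,0,0 for degrees 0…9.
Finally multiplying by (1 - y^4 + y^6), the product of all factors after the first has coefficients 1,3,3,1,-1,-3,-2,2,3,1 for degrees 0…9.
[y^9] = 1·1 − 4·3 + 6·2 − 4·(-2) + 1·(-3) = 6.

6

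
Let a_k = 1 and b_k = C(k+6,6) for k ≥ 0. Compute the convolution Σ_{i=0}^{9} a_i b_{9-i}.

Write out a_i and b_{9-i} for i = 0,…,9 and sum the products.
Σ = 1·5005 + 1·3003 + 1·1716 + 1·924 + 1·462 + 1·210 + 1·84 + 1·28 + 1·7 + 1·1 = 11440.

11440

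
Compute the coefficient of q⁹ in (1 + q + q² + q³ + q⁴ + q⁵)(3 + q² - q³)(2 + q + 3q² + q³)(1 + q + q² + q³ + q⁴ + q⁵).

(1 + q + q² + q³ + q⁴ + q⁵) has coefficients 1,1,1,1,1,1 for degrees 0…5.
(3 + q² - q³) has coefficients 3,0,1,-1,0,0,0,0,0,0 for degrees 0…9.
Multiplying by (2 + q + 3q² + q³) gives running coefficients 6,3,11,2,2,-2,-1,0,0,0 for degrees 0…9.
Finally multiplying by (1 + q + q² + q³ + q⁴ + q⁵), the product of all factors after the first has coefficients 6,9,20,22,24,22,15,12,1,-1 for degrees 0…9.
[q⁹] = 1·(-1) + 1·1 + 1·12 + 1·15 + 1·22 + 1·24 = 73.

73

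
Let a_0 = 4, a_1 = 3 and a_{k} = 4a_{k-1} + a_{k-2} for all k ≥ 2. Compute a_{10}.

The ordinary generating function has denominator 1 - 4z - z^2.
Iterating the recurrence: a_0,…,a_{10} = 4, 3, 16, 67, 284, 1203, 5096, 21587, 91444, 387363, 1640896.

1640896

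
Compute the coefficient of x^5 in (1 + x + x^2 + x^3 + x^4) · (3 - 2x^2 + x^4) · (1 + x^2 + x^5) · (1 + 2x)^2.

31

(1 + x + x^2 + x^3 + x^4) has coefficients 1,1,1,1,1 for degrees 0…4.
(3 - 2x^2 + x^4) has coefficients 3,0,-2,0,1,0 for degrees 0…5.
Multiplying by (1 + x^2 + x^5) gives running coefficients 3,0,1,0,-1,3 for degrees 0…5.
Finally multiplying by (1 + 2x)^2, the product of all factors after the first has coefficients 3,12,13,4,3,-1 for degrees 0…5.
[x^5] = 1·(-1) + 1·3 + 1·4 + 1·13 + 1·12 = 31.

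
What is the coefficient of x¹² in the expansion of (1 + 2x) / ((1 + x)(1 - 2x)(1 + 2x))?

Partial fractions give a closed form: a_n = (1/3)·(-1)^n + (2/3)·2^n.
At n = 12: a_12 = 2731.

2731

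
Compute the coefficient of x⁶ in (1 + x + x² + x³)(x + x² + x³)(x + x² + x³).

(1 + x + x² + x³) has coefficients 1,1,1,1 for degrees 0…3.
(x + x² + x³) has coefficients 0,1,1,1,0,0,0 for degrees 0…6.
Finally multiplying by (x + x² + x³), the product of all factors after the first has coefficients 0,0,1,2,3,2,1 for degrees 0…6.
[x⁶] = 1·1 + 1·2 + 1·3 + 1·2 = 8.

8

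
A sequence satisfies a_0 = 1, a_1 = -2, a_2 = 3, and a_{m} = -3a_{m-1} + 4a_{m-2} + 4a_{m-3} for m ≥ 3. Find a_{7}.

-2385

The ordinary generating function has denominator 1 + 3y - 4y^2 - 4y^3.
Iterating the recurrence: a_0,…,a_{7} = 1, -2, 3, -13, 43, -169, 627, -2385.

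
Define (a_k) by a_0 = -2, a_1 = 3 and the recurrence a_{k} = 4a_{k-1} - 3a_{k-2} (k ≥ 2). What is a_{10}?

The ordinary generating function has denominator 1 - 4t + 3t^2.
Iterating the recurrence: a_0,…,a_{10} = -2, 3, 18, 63, 198, 603, 1818, 5463, 16398, 49203, 147618.

147618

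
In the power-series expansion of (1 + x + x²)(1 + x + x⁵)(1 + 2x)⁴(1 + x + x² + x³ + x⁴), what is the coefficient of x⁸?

(1 + x + x²) has coefficients 1,1,1 for degrees 0…2.
(1 + x + x⁵) has coefficients 1,1,0,0,0,1,0,0,0 for degrees 0…8.
Multiplying by (1 + 2x)⁴ gives running coefficients 1,9,32,56,48,17,8,24,32 for degrees 0…8.
Finally multiplying by (1 + x + x² + x³ + x⁴), the product of all factors after the first has coefficients 1,10,42,98,146,162,161,153,129 for degrees 0…8.
[x⁸] = 1·129 + 1·153 + 1·161 = 443.

443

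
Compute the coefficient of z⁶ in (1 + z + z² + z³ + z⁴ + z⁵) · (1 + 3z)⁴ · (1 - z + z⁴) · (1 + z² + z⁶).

(1 + z + z² + z³ + z⁴ + z⁵) has coefficients 1,1,1,1,1,1 for degrees 0…5.
(1 + 3z)⁴ has coefficients 1,12,54,108,81,0,0 for degrees 0…6.
Multiplying by (1 - z + z⁴) gives running coefficients 1,11,42,54,-26,-69,54 for degrees 0…6.
Finally multiplying by (1 + z² + z⁶), the product of all factors after the first has coefficients 1,11,43,65,16,-15,29 for degrees 0…6.
[z⁶] = 1·29 + 1·(-15) + 1·16 + 1·65 + 1·43 + 1·11 = 149.

149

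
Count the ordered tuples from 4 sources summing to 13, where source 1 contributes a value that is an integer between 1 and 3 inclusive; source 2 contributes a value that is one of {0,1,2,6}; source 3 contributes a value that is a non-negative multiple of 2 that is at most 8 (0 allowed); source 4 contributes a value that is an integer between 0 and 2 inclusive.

12

The generating function for the choices is (x + x² + x³)·(1 + x + x² + x⁶)·(1 + x² + x⁴ + x⁶ + x⁸)·(1 + x + x²); the count is [x¹³].
(x + x² + x³) has coefficients 0,1,1,1 for degrees 0…3.
(1 + x + x² + x⁶) has coefficients 1,1,1,0,0,0,1,0,0,0,0,0,0,0 for degrees 0…13.
Multiplying by (1 + x² + x⁴ + x⁶ + x⁸) gives running coefficients 1,1,2,1,2,1,3,1,3,1,2,0,1,0 for degrees 0…13.
Finally multiplying by (1 + x + x²), the product of all factors after the first has coefficients 1,2,4,4,5,4,6,5,7,5,6,3,3,1 for degrees 0…13.
[x¹³] = 1·3 + 1·3 + 1·6 = 12.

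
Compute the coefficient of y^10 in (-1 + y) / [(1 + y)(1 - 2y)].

-342

The denominator gives the recurrence a_n = a_(n−1) + 2a_(n−2) for n ≥ 3; the numerator fixes a_0 = -1, a_1 = 0, a_2 = -2.
Iterating: -1, 0, -2, -2, -6, -10, -22, -42, -86, -170, -342, so a_10 = -342.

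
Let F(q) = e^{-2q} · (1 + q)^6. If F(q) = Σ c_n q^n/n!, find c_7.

-800

The EGF product rule gives c_7 = Σ_{k_1+k_2=7} C(7; k_1,k_2) · ∏ g_i(k_i), where e^{-2q} gives (-2)^k; (1+q)^6 gives the falling factorial (6)_k.
g_1(k) for k = 0…7: 1, -2, 4, -8, 16, -32, 64, -128.
g_2(k) for k = 0…7: 1, 6, 30, 120, 360, 720, 720, 0.
c_7 = Σ_k C(7,k)·g_1(k)·g_2(7−k) = 7·(-2)·720 + 21·4·720 + 35·(-8)·360 + 35·16·120 + 21·(-32)·30 + 7·64·6 + 1·(-128)·1 = −10080 + 60480 − 100800 + 67200 − 20160 + 2688 − 128 = -800.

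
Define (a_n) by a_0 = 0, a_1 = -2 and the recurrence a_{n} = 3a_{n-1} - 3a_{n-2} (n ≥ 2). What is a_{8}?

162

The ordinary generating function has denominator 1 - 3x + 3x^2.
Iterating the recurrence: a_0,…,a_{8} = 0, -2, -6, -12, -18, -18, 0, 54, 162.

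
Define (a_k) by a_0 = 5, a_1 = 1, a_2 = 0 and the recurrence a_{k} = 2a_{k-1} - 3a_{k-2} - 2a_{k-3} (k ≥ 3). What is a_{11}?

The ordinary generating function has denominator 1 - 2t + 3t^2 + 2t^3.
Iterating the recurrence: a_0,…,a_{11} = 5, 1, 0, -13, -28, -17, 76, 259, 324, -281, -2052, -3909.

-3909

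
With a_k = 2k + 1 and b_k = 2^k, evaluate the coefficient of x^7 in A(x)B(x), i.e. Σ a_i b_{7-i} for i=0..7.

749

This is [x^7] in the product of the two ordinary generating functions.
Σ = 1·128 + 3·64 + 5·32 + 7·16 + 9·8 + 11·4 + 13·2 + 15·1 = 749.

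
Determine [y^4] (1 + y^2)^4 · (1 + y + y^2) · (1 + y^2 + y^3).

(1 + y^2)^4 has coefficients 1,0,4,0,6 for degrees 0…4.
(1 + y + y^2) has coefficients 1,1,1,0,0 for degrees 0…4.
Finally multiplying by (1 + y^2 + y^3), the product of all factors after the first has coefficients 1,1,2,2,2 for degrees 0…4.
[y^4] = 1·2 + 4·2 + 6·1 = 16.

16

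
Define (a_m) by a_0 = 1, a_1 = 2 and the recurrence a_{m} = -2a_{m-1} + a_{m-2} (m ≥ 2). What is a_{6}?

-111

The ordinary generating function has denominator 1 + 2y - y^2.
Iterating the recurrence: a_0,…,a_{6} = 1, 2, -3, 8, -19, 46, -111.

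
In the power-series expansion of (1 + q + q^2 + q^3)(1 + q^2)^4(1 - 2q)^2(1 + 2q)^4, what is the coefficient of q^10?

(1 + q + q^2 + q^3) has coefficients 1,1,1,1 for degrees 0…3.
(1 + q^2)^4 has coefficients 1,0,4,0,6,0,4,0,1,0,0 for degrees 0…10.
Multiplying by (1 - 2q)^2 gives running coefficients 1,-4,8,-16,22,-24,28,-16,17,-4,4 for degrees 0…10.
Finally multiplying by (1 + 2q)^4, the product of all factors after the first has coefficients 1,4,0,-16,-26,-40,-20,80,145,260,316 for degrees 0…10.
[q^10] = 1·316 + 1·260 + 1·145 + 1·80 = 801.

801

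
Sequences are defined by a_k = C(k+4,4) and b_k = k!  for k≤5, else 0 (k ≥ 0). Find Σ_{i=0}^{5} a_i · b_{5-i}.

596

This is [x^5] in the product of the two ordinary generating functions.
Σ = 1·120 + 5·24 + 15·6 + 35·2 + 70·1 + 126·1 = 596.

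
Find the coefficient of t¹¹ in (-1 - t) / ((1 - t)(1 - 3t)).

-354293

Partial fractions give a closed form: a_n = (1)·1^n + (-2)·3^n.
At n = 11: a_11 = -354293.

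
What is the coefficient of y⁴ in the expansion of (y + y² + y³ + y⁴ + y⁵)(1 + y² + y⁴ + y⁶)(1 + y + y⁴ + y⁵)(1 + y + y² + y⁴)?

(y + y² + y³ + y⁴ + y⁵) has coefficients 0,1,1,1,1 for degrees 0…4.
(1 + y² + y⁴ + y⁶) has coefficients 1,0,1,0,1 for degrees 0…4.
Multiplying by (1 + y + y⁴ + y⁵) gives running coefficients 1,1,1,1,2 for degrees 0…4.
Finally multiplying by (1 + y + y² + y⁴), the product of all factors after the first has coefficients 1,2,3,3,5 for degrees 0…4.
[y⁴] = 1·3 + 1·3 + 1·2 + 1·1 = 9.

9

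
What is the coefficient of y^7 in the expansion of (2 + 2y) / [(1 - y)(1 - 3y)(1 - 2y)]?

24710

Partial fractions give a closed form: a_n = (2)·1^n + (12)·3^n + (-12)·2^n.
At n = 7: a_7 = 24710.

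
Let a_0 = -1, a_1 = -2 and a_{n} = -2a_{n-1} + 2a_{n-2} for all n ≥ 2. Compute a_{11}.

The ordinary generating function has denominator 1 + 2t - 2t^2.
Iterating the recurrence: a_0,…,a_{11} = -1, -2, 2, -8, 20, -56, 152, -416, 1136, -3104, 8480, -23168.

-23168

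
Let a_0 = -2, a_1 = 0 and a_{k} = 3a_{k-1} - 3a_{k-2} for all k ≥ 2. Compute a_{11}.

-1458

The ordinary generating function has denominator 1 - 3q + 3q^2.
Iterating the recurrence: a_0,…,a_{11} = -2, 0, 6, 18, 36, 54, 54, 0, -162, -486, -972, -1458.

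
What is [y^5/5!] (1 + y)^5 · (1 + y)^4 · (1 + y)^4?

154440

The EGF product rule gives c_5 = Σ_{k_1+k_2+k_3=5} C(5; k_1,k_2,k_3) · ∏ g_i(k_i), where (1+y)^5 gives the falling factorial (5)_k; (1+y)^4 gives the falling factorial (4)_k; (1+y)^4 gives the falling factorial (4)_k.
g_1(k) for k = 0…5: 1, 5, 20, 60, 120, 120.
g_2(k) for k = 0…5: 1, 4, 12, 24, 24, 0.
g_3(k) for k = 0…5: 1, 4, 12, 24, 24, 0.
First combine the last two factors: h(k) = Σ_j C(k,j)·g_2(j)·g_3(k−j) for k = 0…5: 1, 8, 56, 336, 1680, 6720.
c_5 = Σ_k C(5,k)·g_1(k)·h(5−k) = 1·1·6720 + 5·5·1680 + 10·20·336 + 10·60·56 + 5·120·8 + 1·120·1 = 6720 + 42000 + 67200 + 33600 + 4800 + 120 = 154440.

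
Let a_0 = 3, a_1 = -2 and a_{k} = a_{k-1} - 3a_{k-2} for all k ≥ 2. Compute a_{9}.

The ordinary generating function has denominator 1 - q + 3q^2.
Iterating the recurrence: a_0,…,a_{9} = 3, -2, -11, -5, 28, 43, -41, -170, -47, 463.

463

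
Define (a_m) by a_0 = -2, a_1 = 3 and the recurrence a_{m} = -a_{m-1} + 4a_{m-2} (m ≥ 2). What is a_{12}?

-118627

The ordinary generating function has denominator 1 + q - 4q^2.
Iterating the recurrence: a_0,…,a_{12} = -2, 3, -11, 23, -67, 159, -427, 1063, -2771, 7023, -18107, 46199, -118627.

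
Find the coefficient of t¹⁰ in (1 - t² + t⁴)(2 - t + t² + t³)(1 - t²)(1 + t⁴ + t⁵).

(1 - t² + t⁴) has coefficients 1,0,-1,0,1 for degrees 0…4.
(2 - t + t² + t³) has coefficients 2,-1,1,1,0,0,0,0,0,0,0 for degrees 0…10.
Multiplying by (1 - t²) gives running coefficients 2,-1,-1,2,-1,-1,0,0,0,0,0 for degrees 0…10.
Finally multiplying by (1 + t⁴ + t⁵), the product of all factors after the first has coefficients 2,-1,-1,2,1,0,-2,1,1,-2,-1 for degrees 0…10.
[t¹⁰] = 1·(-1) − 1·1 + 1·(-2) = -4.

-4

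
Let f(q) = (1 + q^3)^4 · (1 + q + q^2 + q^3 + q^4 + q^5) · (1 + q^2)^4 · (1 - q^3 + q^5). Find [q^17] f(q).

(1 + q^3)^4 has coefficients 1,0,0,4,0,0,6,0,0,4,0,0,1 for degrees 0…12.
(1 + q + q^2 + q^3 + q^4 + q^5) has coefficients 1,1,1,1,1,1,0,0,0,0,0,0,0,0,0,0,0,0 for degrees 0…17.
Multiplying by (1 + q^2)^4 gives running coefficients 1,1,5,5,11,11,14,14,11,11,5,5,1,1,0,0,0,0 for degrees 0…17.
Finally multiplying by (1 - q^3 + q^5), the product of all factors after the first has coefficients 1,1,5,4,10,7,10,8,5,8,2,8,4,7,6,4,4,1 for degrees 0…17.
[q^17] = 1·1 + 4·6 + 6·8 + 4·5 + 1·7 = 100.

100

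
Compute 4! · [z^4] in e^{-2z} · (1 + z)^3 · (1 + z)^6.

The EGF product rule gives c_4 = Σ_{k_1+k_2+k_3=4} C(4; k_1,k_2,k_3) · ∏ g_i(k_i), where e^{-2z} gives (-2)^k; (1+z)^3 gives the falling factorial (3)_k; (1+z)^6 gives the falling factorial (6)_k.
g_1(k) for k = 0…4: 1, -2, 4, -8, 16.
g_2(k) for k = 0…4: 1, 3, 6, 6, 0.
g_3(k) for k = 0…4: 1, 6, 30, 120, 360.
First combine the last two factors: h(k) = Σ_j C(k,j)·g_2(j)·g_3(k−j) for k = 0…4: 1, 9, 72, 504, 3024.
c_4 = Σ_k C(4,k)·g_1(k)·h(4−k) = 1·1·3024 + 4·(-2)·504 + 6·4·72 + 4·(-8)·9 + 1·16·1 = 3024 − 4032 + 1728 − 288 + 16 = 448.

448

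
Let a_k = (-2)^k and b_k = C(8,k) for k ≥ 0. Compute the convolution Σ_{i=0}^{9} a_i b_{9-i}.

The convolution is the x^9 coefficient of A(x)B(x).
Σ = 1·0 − 2·1 + 4·8 − 8·28 + 16·56 − 32·70 + 64·56 − 128·28 + 256·8 − 512·1 = -2.

-2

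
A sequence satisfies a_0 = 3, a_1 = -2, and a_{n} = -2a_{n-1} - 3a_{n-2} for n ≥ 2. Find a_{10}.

The ordinary generating function has denominator 1 + 2z + 3z^2.
Iterating the recurrence: a_0,…,a_{10} = 3, -2, -5, 16, -17, -14, 79, -116, -5, 358, -701.

-701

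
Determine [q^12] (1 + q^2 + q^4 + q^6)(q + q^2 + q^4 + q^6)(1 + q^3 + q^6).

4

(1 + q^2 + q^4 + q^6) has coefficients 1,0,1,0,1,0,1 for degrees 0…6.
(q + q^2 + q^4 + q^6) has coefficients 0,1,1,0,1,0,1,0,0,0,0,0,0 for degrees 0…12.
Finally multiplying by (1 + q^3 + q^6), the product of all factors after the first has coefficients 0,1,1,0,2,1,1,2,1,1,1,0,1 for degrees 0…12.
[q^12] = 1·1 + 1·1 + 1·1 + 1·1 = 4.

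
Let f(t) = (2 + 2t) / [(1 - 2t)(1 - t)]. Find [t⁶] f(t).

Partial fractions give a closed form: a_n = (6)·2^n + (-4)·1^n.
At n = 6: a_6 = 380.

380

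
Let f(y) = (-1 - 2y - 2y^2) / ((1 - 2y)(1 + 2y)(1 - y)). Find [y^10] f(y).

-2729

The denominator gives the recurrence a_n = a_(n−1) + 4a_(n−2) − 4a_(n−3) for n ≥ 3; the numerator fixes a_0 = -1, a_1 = -3, a_2 = -9.
Iterating: -1, -3, -9, -17, -41, -73, -169, -297, -681, -1193, -2729, so a_10 = -2729.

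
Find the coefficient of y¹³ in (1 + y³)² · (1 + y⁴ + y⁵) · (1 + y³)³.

(1 + y³)² has coefficients 1,0,0,2,0,0,1 for degrees 0…6.
(1 + y⁴ + y⁵) has coefficients 1,0,0,0,1,1,0,0,0,0,0,0,0,0 for degrees 0…13.
Finally multiplying by (1 + y³)³, the product of all factors after the first has coefficients 1,0,0,3,1,1,3,3,3,1,3,3,0,1 for degrees 0…13.
[y¹³] = 1·1 + 2·3 + 1·3 = 10.

10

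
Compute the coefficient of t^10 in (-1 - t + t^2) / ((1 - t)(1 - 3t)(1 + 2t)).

-65022

Partial fractions give a closed form: a_n = (1/6)·1^n + (-11/10)·3^n + (-1/15)·(-2)^n.
At n = 10: a_10 = -65022.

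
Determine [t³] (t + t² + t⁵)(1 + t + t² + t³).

(t + t² + t⁵) has coefficients 0,1,1,0 for degrees 0…3.
(1 + t + t² + t³) has coefficients 1,1,1,1 for degrees 0…3.
[t³] = 1·1 + 1·1 = 2.

2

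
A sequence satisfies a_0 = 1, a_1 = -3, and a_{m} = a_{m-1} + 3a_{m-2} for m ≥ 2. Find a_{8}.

-360

The ordinary generating function has denominator 1 - q - 3q^2.
Iterating the recurrence: a_0,…,a_{8} = 1, -3, 0, -9, -9, -36, -63, -171, -360.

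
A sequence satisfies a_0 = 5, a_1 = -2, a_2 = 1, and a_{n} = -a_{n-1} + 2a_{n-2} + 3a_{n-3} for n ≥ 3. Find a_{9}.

The ordinary generating function has denominator 1 + z - 2z^2 - 3z^3.
Iterating the recurrence: a_0,…,a_{9} = 5, -2, 1, 10, -14, 37, -35, 67, -26, 55.

55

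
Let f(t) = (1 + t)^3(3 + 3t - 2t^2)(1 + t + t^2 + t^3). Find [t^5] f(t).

17

(1 + t)^3 has coefficients 1,3,3,1 for degrees 0…3.
(3 + 3t - 2t^2) has coefficients 3,3,-2,0,0,0 for degrees 0…5.
Finally multiplying by (1 + t + t^2 + t^3), the product of all factors after the first has coefficients 3,6,4,4,1,-2 for degrees 0…5.
[t^5] = 1·(-2) + 3·1 + 3·4 + 1·4 = 17.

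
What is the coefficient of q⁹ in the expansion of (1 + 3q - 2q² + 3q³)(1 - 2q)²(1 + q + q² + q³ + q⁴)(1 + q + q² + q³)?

24

(1 + 3q - 2q² + 3q³) has coefficients 1,3,-2,3 for degrees 0…3.
(1 - 2q)² has coefficients 1,-4,4,0,0,0,0,0,0,0 for degrees 0…9.
Multiplying by (1 + q + q² + q³ + q⁴) gives running coefficients 1,-3,1,1,1,0,4,0,0,0 for degrees 0…9.
Finally multiplying by (1 + q + q² + q³), the product of all factors after the first has coefficients 1,-2,-1,0,0,3,6,5,4,4 for degrees 0…9.
[q⁹] = 1·4 + 3·4 − 2·5 + 3·6 = 24.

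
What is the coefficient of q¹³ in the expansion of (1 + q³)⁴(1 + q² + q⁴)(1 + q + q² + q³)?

(1 + q³)⁴ has coefficients 1,0,0,4,0,0,6,0,0,4,0,0,1 for degrees 0…12.
(1 + q² + q⁴) has coefficients 1,0,1,0,1,0,0,0,0,0,0,0,0,0 for degrees 0…13.
Finally multiplying by (1 + q + q² + q³), the product of all factors after the first has coefficients 1,1,2,2,2,2,1,1,0,0,0,0,0,0 for degrees 0…13.
[q¹³] = 1·0 + 4·0 + 6·1 + 4·2 + 1·1 = 15.

15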